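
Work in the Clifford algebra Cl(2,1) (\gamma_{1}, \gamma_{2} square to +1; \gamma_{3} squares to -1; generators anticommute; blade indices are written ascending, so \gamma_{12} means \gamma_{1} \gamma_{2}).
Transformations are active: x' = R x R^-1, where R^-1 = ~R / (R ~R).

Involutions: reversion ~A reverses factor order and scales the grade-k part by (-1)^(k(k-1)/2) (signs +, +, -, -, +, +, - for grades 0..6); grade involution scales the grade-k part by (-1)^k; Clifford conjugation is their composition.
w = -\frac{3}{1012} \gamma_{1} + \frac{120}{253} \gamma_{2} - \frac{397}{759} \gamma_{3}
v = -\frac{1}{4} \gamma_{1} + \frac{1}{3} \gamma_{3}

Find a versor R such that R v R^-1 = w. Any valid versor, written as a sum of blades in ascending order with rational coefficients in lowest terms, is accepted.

Construction: equal norms (both -\frac{7}{144}) license R = v + w = -\frac{64}{253} \gamma_{1} + \frac{120}{253} \gamma_{2} - \frac{48}{253} \gamma_{3} — nothing changes along that direction, while (v - w)/2 changes sign, so v maps onto w.
Answer: -\frac{64}{253} \gamma_{1} + \frac{120}{253} \gamma_{2} - \frac{48}{253} \gamma_{3}


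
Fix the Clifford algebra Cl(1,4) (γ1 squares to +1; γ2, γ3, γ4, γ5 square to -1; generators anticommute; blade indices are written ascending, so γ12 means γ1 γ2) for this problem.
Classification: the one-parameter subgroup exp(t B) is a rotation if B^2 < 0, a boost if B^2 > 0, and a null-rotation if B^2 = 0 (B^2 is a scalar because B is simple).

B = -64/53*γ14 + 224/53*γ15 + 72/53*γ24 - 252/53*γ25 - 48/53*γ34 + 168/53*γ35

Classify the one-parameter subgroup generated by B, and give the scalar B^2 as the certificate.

B^2 term by term: the squares give (-64/53)^2*(γ14)^2 + (224/53)^2*(γ15)^2 + (72/53)^2*(γ24)^2 + (-252/53)^2*(γ25)^2 + (-48/53)^2*(γ34)^2 + (168/53)^2*(γ35)^2 = 4096/2809*(+1) + 50176/2809*(+1) + 5184/2809*(-1) + 63504/2809*(-1) + 2304/2809*(-1) + 28224/2809*(-1) = -16 (each basis 2-blade squares to minus the product of its generators' squares); cross terms between blades sharing an index anticommute and cancel; the commuting (index-disjoint) pairs give grade-4 terms 2*c*c'*(blade product), which cancel blade by blade — γ1245: -32256/2809 + 32256/2809 = 0; γ1345: 21504/2809 - 21504/2809 = 0; γ2345: -24192/2809 + 24192/2809 = 0 — confirming B is simple. So B^2 = -16.
Answer: rotation, certificate B^2 = -16. No conjugation can change B^2 = -16; the sign gives the class.


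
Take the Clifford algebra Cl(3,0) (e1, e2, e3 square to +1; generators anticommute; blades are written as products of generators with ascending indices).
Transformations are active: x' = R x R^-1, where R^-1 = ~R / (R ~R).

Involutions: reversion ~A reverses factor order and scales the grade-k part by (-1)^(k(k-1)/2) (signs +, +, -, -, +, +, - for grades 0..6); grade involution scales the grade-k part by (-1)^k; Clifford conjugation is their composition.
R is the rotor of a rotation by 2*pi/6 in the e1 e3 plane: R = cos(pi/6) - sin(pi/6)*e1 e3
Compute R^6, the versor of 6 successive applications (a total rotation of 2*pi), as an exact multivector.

Because a rotor carries half the rotation angle, composing 6 copies of this e1 e3-plane rotor multiplies the phase: 6*(pi/6) = pi, hence R^6 = cos(pi) - sin(pi)*e1 e3.
cos(pi) = -1 and sin(pi) = 0, so R^6 = -1. The total rotation 2*pi is 1 full turn, so every vector returns to itself, yet the rotor is -1, on the OTHER sheet of the double cover (an odd number of 2*pi turns).
Answer: -1


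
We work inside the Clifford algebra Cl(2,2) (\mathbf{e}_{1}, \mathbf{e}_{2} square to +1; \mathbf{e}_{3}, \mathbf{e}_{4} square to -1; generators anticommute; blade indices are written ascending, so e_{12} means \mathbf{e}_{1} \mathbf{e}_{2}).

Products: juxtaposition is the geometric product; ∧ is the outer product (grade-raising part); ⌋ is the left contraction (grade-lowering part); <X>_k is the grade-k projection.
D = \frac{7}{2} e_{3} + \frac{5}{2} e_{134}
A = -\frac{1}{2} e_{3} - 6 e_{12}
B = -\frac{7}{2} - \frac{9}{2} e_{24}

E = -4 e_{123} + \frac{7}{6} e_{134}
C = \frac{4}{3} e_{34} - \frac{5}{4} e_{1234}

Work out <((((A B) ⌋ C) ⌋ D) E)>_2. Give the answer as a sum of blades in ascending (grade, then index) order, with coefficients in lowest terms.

step 1: \frac{7}{4} e_{3} + 21 e_{12} + 27 e_{14} - \frac{9}{4} e_{234}
step 2: \frac{45}{16} e_{1} - \frac{7}{3} e_{4} - \frac{135}{4} e_{23} + \frac{105}{4} e_{34} + \frac{35}{16} e_{124}
step 3: -\frac{525}{8} e_{1} + \frac{35}{6} e_{13} + \frac{225}{32} e_{34}
step 4: -\frac{525}{64} e_{1} + \frac{70}{3} e_{2} + \frac{245}{36} e_{4} + \frac{525}{2} e_{23} - \frac{1225}{16} e_{34} - \frac{225}{8} e_{124}
step 5: \frac{525}{2} e_{23} - \frac{1225}{16} e_{34}
Answer: \frac{525}{2} e_{23} - \frac{1225}{16} e_{34}


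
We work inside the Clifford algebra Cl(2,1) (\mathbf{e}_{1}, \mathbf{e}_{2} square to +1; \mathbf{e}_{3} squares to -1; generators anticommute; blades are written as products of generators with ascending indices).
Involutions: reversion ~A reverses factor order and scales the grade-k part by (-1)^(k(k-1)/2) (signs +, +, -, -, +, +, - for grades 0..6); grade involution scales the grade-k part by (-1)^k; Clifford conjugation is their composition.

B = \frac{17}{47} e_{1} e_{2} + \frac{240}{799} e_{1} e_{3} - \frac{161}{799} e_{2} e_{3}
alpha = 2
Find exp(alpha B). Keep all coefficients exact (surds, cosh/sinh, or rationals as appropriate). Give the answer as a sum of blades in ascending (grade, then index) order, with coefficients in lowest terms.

B^2 term by term: the squares give (\frac{17}{47})^2*(e_{1} e_{2})^2 + (\frac{240}{799})^2*(e_{1} e_{3})^2 + (-\frac{161}{799})^2*(e_{2} e_{3})^2 = \frac{289}{2209}*(-1) + \frac{57600}{638401}*(+1) + \frac{25921}{638401}*(+1) = 0 (each basis 2-blade squares to minus the product of its generators' squares); cross terms between blades sharing an index anticommute and cancel. So B^2 = 0.
B^2 = 0, and the exponential is exactly linear here: exp(alpha B) = 1 + alpha B (parabolic case).
Answer: 1 + \frac{34}{47} e_{1} e_{2} + \frac{480}{799} e_{1} e_{3} - \frac{322}{799} e_{2} e_{3}


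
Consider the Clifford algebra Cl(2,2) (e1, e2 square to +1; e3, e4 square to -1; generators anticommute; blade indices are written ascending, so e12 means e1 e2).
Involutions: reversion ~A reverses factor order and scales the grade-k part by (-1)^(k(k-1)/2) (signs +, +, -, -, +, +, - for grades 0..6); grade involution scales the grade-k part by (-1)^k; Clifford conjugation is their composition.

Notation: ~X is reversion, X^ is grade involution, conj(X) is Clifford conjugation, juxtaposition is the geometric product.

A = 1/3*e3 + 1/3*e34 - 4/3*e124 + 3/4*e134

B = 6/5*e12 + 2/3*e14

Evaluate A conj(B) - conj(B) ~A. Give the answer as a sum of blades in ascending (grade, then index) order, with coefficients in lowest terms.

first term: -8/9*e2 + 1/2*e3 - 8/5*e4 + 2/9*e13 - 2/5*e123 + 2/9*e134 - 9/10*e234 - 2/5*e1234
second term: 8/9*e2 - 1/2*e3 + 8/5*e4 + 2/9*e13 - 2/5*e123 + 2/9*e134 - 9/10*e234 + 2/5*e1234
Answer: -16/9*e2 + e3 - 16/5*e4 - 4/5*e1234


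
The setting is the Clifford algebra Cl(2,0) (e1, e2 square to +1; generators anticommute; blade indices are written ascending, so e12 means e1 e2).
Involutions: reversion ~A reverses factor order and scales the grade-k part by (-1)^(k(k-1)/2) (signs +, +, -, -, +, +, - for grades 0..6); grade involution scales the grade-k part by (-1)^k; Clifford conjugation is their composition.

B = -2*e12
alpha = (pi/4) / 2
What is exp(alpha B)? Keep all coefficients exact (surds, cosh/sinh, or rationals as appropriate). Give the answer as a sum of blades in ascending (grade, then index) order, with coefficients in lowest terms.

B^2 = (-2)^2*(e12)^2 = 4*(-1) = -4 (a basis 2-blade squares to minus the product of its generators' squares).
B^2 = -4 — circular case — the even/odd split gives cos and sin: l = 2, alpha*l = pi/4, so exp(alpha B) = cos(pi/4) + (sin(pi/4)/2)*B = sqrt(2)/2 + (sqrt(2)/4)*B.
Answer: sqrt(2)/2 - sqrt(2)/2*e12


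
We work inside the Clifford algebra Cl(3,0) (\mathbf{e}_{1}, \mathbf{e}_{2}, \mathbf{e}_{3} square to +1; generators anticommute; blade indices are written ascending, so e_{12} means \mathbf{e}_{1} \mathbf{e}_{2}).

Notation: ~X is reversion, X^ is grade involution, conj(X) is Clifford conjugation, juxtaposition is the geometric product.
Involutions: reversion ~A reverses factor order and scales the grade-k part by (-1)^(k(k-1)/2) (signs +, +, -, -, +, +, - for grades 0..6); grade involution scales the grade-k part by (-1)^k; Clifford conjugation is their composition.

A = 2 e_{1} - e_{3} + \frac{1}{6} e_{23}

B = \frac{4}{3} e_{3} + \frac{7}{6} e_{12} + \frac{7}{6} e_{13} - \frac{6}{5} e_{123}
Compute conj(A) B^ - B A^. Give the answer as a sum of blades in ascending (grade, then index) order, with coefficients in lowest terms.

first term: -\frac{4}{3} - \frac{29}{30} e_{1} - \frac{19}{9} e_{2} - \frac{7}{3} e_{3} + \frac{181}{180} e_{12} + \frac{103}{36} e_{13} - \frac{12}{5} e_{23} + \frac{7}{6} e_{123}
second term: \frac{4}{3} + \frac{41}{30} e_{1} + \frac{19}{9} e_{2} + \frac{7}{3} e_{3} - \frac{251}{180} e_{12} + \frac{103}{36} e_{13} + \frac{12}{5} e_{23} + \frac{7}{6} e_{123}
Answer: -\frac{8}{3} - \frac{7}{3} e_{1} - \frac{38}{9} e_{2} - \frac{14}{3} e_{3} + \frac{12}{5} e_{12} - \frac{24}{5} e_{23}


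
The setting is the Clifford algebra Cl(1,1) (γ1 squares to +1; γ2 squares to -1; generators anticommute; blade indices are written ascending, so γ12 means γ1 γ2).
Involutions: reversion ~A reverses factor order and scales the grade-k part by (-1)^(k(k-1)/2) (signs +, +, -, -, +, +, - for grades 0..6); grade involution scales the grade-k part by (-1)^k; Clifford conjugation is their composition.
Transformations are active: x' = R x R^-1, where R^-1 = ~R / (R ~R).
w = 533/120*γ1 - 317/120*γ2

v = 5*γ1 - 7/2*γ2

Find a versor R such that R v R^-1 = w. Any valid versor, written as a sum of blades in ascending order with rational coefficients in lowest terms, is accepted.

Here q(v) = q(w) = 51/4; the classical choice R = v + w = 1133/120*γ1 - 737/120*γ2 then realises v -> w under the sandwich.
Answer: 1133/120*γ1 - 737/120*γ2


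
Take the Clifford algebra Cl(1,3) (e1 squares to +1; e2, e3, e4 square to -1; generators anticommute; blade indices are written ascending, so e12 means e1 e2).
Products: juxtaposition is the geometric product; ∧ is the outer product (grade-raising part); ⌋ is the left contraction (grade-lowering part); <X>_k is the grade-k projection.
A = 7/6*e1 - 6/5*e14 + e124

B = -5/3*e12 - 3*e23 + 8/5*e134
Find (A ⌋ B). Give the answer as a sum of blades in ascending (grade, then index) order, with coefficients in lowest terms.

step 1: -35/18*e2 + 48/25*e3 + 28/15*e34
Answer: -35/18*e2 + 48/25*e3 + 28/15*e34


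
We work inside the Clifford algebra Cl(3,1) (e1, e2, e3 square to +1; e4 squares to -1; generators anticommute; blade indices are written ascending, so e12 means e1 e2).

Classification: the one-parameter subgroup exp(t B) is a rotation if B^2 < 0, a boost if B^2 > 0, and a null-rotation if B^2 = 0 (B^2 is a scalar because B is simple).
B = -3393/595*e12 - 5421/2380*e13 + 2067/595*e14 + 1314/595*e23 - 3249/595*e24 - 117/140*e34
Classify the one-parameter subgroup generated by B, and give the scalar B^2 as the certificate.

B^2 term by term: the squares give (-3393/595)^2*(e12)^2 + (-5421/2380)^2*(e13)^2 + (2067/595)^2*(e14)^2 + (1314/595)^2*(e23)^2 + (-3249/595)^2*(e24)^2 + (-117/140)^2*(e34)^2 = 11512449/354025*(-1) + 29387241/5664400*(-1) + 4272489/354025*(+1) + 1726596/354025*(-1) + 10556001/354025*(+1) + 13689/19600*(+1) = 0 (each basis 2-blade squares to minus the product of its generators' squares); cross terms between blades sharing an index anticommute and cancel; the commuting (index-disjoint) pairs give grade-4 terms 2*c*c'*(blade product), which cancel blade by blade — e1234: 396981/41650 - 17612829/708050 + 5432076/354025 = 0 — confirming B is simple. So B^2 = 0.
Answer: null-rotation, certificate B^2 = 0. Certificate logic: 0 is a conjugation-invariant scalar, so its sign fixes rotation versus boost versus null-rotation outright.


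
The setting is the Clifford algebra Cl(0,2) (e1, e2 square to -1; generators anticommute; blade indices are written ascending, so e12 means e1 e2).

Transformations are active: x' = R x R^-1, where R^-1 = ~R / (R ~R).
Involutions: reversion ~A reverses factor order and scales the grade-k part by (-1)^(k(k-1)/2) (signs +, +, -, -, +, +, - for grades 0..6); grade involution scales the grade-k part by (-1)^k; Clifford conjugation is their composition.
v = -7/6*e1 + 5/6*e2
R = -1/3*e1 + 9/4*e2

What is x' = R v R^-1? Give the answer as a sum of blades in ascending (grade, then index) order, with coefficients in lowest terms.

~R = -1/3*e1 + 9/4*e2, and R ~R = -745/144, so R^-1 = ~R / (-745/144).
R v = -163/72 + 169/72*e12
Answer: 3911/4470*e1 + 5077/4470*e2


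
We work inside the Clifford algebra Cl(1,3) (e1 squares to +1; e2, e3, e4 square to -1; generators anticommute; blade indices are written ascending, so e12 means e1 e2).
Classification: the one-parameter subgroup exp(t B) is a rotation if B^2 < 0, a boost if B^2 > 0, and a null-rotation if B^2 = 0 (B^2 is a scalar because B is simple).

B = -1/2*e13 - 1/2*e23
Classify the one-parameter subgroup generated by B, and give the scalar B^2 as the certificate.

B^2 term by term: the squares give (-1/2)^2*(e13)^2 + (-1/2)^2*(e23)^2 = 1/4*(+1) + 1/4*(-1) = 0 (each basis 2-blade squares to minus the product of its generators' squares); cross terms between blades sharing an index anticommute and cancel. So B^2 = 0.
Answer: null-rotation, certificate B^2 = 0. Why this suffices: the scalar 0 survives any versor conjugation, so its sign alone determines the class however B is presented.


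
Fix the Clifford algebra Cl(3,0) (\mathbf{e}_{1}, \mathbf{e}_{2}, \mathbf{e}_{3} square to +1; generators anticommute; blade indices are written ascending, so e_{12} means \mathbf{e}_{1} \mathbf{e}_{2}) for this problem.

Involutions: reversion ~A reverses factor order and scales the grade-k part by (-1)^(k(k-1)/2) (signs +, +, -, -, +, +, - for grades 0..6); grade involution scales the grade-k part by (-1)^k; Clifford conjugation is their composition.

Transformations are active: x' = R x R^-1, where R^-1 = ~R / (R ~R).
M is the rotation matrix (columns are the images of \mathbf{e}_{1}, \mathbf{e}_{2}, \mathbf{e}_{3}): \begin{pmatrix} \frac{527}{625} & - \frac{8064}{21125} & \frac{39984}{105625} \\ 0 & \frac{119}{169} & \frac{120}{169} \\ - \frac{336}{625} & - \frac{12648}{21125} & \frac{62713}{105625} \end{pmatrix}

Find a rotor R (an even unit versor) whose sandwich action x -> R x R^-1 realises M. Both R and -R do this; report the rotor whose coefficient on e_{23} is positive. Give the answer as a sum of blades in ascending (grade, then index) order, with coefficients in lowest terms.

Method: write R = a + b12*e_{12} + b13*e_{13} + b23*e_{23} with a^2 + b12^2 + b13^2 + b23^2 = 1 (so R^-1 = ~R). Expanding the columns R e_j ~R gives tr M = 4a^2 - 1 and, from the antisymmetric part, M21 - M12 = -4a*b12, M13 - M31 = 4a*b13, M32 - M23 = -4a*b23.
Here tr M = \frac{226151}{105625}, so a^2 = (1 + tr M)/4 = \frac{82944}{105625} and a = ±\frac{288}{325}. Taking a = \frac{288}{325}: M21 - M12 = \frac{8064}{21125}, M13 - M31 = \frac{96768}{105625}, M32 - M23 = -\frac{27648}{21125}, giving b12 = -\frac{7}{65}, b13 = \frac{84}{325}, b23 = \frac{24}{65}, i.e. R = \frac{288}{325} - \frac{7}{65} e_{12} + \frac{84}{325} e_{13} + \frac{24}{65} e_{23}.
Its e_{23} coefficient is already positive.
Answer: \frac{288}{325} - \frac{7}{65} e_{12} + \frac{84}{325} e_{13} + \frac{24}{65} e_{23}. Sheet selection: the two-to-one cover makes ±R indistinguishable at the matrix level (trace \frac{226151}{105625}), so uniqueness comes from the required sign on e_{23}.


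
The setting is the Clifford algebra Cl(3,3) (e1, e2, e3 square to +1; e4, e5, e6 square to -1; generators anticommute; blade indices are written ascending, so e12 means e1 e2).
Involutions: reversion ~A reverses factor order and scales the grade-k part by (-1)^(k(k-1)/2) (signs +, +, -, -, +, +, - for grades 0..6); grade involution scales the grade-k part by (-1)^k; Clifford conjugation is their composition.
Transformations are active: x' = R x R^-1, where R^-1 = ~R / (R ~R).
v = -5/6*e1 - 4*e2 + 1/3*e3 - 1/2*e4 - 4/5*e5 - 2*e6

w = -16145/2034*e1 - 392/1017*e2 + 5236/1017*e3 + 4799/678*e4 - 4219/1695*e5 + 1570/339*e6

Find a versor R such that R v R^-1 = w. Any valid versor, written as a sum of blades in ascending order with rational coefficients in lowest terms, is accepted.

The midline construction: v and w both square to 2681/225, so reflecting in their sum -8920/1017*e1 - 4460/1017*e2 + 5575/1017*e3 + 2230/339*e4 - 1115/339*e5 + 892/339*e6 exchanges them.
Answer: -8920/1017*e1 - 4460/1017*e2 + 5575/1017*e3 + 2230/339*e4 - 1115/339*e5 + 892/339*e6


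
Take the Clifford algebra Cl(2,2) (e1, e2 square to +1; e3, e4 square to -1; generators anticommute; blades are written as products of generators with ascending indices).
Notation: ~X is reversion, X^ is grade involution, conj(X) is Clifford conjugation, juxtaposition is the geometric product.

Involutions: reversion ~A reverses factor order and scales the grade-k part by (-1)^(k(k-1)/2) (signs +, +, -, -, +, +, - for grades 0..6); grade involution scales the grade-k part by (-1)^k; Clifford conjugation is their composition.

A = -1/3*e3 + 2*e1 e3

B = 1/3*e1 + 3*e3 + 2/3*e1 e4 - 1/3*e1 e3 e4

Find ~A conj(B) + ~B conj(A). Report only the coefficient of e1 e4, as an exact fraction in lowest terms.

first term: -1 - 6*e1 - 2/3*e3 + 2/3*e4 - 1/9*e1 e3 + 1/9*e1 e4 - 4/3*e3 e4 - 2/9*e1 e3 e4
second term: -1 - 6*e1 - 2/3*e3 - 2/3*e4 + 1/9*e1 e3 + 1/9*e1 e4 + 4/3*e3 e4 + 2/9*e1 e3 e4
Answer: 2/9


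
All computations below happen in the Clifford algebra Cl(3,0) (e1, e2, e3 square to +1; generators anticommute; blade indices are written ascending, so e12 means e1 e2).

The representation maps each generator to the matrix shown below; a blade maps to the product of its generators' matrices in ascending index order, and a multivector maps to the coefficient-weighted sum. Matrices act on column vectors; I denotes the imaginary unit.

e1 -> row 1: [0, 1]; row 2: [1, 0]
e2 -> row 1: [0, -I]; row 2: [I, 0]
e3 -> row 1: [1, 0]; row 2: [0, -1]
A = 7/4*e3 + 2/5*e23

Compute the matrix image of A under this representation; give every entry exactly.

Bivector images (products of the table entries): rho(e23) = rho(e2)rho(e3) = row 1: [0, I]; row 2: [I, 0].
M = (7/4)*rho(e3) + (2/5)*rho(e23), summed entrywise:
Answer: row 1: [7/4, 2*I/5]; row 2: [2*I/5, -7/4]


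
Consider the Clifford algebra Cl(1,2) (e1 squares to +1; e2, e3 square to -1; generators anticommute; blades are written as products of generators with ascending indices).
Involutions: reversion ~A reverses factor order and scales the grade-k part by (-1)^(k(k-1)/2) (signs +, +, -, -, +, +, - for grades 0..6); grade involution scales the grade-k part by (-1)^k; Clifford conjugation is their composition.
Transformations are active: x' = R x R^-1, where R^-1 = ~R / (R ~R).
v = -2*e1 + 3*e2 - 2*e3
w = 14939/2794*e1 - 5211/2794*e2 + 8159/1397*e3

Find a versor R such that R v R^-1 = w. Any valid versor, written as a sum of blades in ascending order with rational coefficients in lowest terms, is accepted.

Equal squares first: v^2 = w^2 = -9. Then v + w = 9351/2794*e1 + 3171/2794*e2 + 5365/1397*e3 is a versor taking v to w, provided it is invertible.
Answer: 9351/2794*e1 + 3171/2794*e2 + 5365/1397*e3


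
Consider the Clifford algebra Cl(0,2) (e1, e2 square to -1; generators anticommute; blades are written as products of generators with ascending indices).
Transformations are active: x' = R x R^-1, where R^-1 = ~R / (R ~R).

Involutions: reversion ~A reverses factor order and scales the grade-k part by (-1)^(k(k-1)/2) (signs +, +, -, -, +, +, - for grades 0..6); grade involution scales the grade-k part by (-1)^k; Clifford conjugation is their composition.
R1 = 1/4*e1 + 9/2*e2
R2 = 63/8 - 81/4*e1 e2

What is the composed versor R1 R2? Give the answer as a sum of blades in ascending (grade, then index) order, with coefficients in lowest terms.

Distribute over the terms of R1 (each basis-blade product reordered to ascending indices, repeated generators contracted through their squares):
(1/4*e1) R2 = 63/32*e1 + 81/16*e2
(9/2*e2) R2 = -729/8*e1 + 567/16*e2
Summing the partial products and collecting blades:
Answer: -2853/32*e1 + 81/2*e2


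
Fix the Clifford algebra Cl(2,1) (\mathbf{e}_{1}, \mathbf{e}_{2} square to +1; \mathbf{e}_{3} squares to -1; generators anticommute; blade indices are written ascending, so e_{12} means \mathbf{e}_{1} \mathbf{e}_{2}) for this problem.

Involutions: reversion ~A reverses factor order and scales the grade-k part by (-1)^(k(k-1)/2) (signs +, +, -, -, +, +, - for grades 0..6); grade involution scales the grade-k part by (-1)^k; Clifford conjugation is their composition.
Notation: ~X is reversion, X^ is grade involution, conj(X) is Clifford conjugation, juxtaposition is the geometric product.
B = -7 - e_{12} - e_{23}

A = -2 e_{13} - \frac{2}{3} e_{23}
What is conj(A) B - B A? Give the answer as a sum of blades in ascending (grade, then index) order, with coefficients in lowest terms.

first term: -\frac{2}{3} - 2 e_{12} - \frac{40}{3} e_{13} - \frac{20}{3} e_{23}
second term: \frac{2}{3} - 2 e_{12} + \frac{44}{3} e_{13} + \frac{8}{3} e_{23}
Answer: -\frac{4}{3} - 28 e_{13} - \frac{28}{3} e_{23}


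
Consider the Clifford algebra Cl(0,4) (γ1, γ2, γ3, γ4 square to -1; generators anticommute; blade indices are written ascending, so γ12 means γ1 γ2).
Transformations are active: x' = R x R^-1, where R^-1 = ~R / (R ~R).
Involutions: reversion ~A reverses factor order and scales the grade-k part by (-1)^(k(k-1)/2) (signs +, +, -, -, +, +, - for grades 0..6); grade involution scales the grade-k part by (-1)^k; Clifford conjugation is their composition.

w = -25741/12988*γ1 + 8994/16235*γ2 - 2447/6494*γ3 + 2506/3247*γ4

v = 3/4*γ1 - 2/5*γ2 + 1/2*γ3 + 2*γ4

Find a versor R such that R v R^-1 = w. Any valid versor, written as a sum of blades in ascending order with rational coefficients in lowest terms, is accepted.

Equal squares first: v^2 = w^2 = -1989/400. Then v + w = -4000/3247*γ1 + 500/3247*γ2 + 400/3247*γ3 + 9000/3247*γ4 is a versor taking v to w, provided it is invertible.
Answer: -4000/3247*γ1 + 500/3247*γ2 + 400/3247*γ3 + 9000/3247*γ4


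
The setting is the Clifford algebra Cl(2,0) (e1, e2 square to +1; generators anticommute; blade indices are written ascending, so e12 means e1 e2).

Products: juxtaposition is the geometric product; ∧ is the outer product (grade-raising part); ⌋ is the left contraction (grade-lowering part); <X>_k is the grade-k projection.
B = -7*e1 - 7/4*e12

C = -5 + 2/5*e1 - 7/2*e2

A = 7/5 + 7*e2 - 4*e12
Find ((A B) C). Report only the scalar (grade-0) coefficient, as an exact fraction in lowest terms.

step 1: -7 + 49/20*e1 - 28*e2 + 931/20*e12
step 2: 6699/50 - 7119/40*e1 + 3647/25*e2 - 1841/8*e12
Answer: 6699/50


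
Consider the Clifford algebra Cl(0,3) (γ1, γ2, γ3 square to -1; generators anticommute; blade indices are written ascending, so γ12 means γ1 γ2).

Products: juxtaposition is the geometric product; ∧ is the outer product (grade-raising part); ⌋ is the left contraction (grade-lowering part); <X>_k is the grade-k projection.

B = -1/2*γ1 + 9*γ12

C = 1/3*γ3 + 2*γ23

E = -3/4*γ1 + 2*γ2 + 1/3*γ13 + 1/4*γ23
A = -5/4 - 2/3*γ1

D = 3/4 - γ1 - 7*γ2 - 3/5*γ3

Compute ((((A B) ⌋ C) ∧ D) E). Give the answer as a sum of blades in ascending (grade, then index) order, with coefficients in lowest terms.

step 1: -1/3 + 5/8*γ1 + 6*γ2 - 45/4*γ12
step 2: -109/9*γ3 - 2/3*γ23
step 3: -109/12*γ3 - 109/9*γ13 - 1535/18*γ23 + 2/3*γ123
step 4: 5477/216 - 115/36*γ1 - 295/144*γ2 - 5813/36*γ3 + 2743/108*γ12 - 263/48*γ13 + 56/3*γ23 + 6349/72*γ123
Answer: 5477/216 - 115/36*γ1 - 295/144*γ2 - 5813/36*γ3 + 2743/108*γ12 - 263/48*γ13 + 56/3*γ23 + 6349/72*γ123


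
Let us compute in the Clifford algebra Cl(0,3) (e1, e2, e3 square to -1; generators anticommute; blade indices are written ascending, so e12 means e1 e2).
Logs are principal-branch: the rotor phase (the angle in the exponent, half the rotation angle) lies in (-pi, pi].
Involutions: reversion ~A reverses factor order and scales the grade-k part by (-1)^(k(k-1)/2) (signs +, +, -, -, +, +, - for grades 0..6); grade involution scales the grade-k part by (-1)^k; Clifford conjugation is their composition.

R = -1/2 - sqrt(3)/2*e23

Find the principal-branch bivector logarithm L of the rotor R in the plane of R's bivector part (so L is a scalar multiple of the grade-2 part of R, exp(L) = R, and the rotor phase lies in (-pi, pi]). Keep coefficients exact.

The scalar part of R is -1/2, so the principal-branch rotor phase is pinned; divide the bivector part by its sine to get the unit plane — L is the phase times that plane.
Concretely: cos(phase) = -1/2 gives phase = ±2*pi/3, and since phase/sin(phase) is even the sign is immaterial: L = (phase/sin(phase)) * <R>_2 = (4*sqrt(3)*pi/9) * <R>_2.
Answer: -2*pi/3*e23


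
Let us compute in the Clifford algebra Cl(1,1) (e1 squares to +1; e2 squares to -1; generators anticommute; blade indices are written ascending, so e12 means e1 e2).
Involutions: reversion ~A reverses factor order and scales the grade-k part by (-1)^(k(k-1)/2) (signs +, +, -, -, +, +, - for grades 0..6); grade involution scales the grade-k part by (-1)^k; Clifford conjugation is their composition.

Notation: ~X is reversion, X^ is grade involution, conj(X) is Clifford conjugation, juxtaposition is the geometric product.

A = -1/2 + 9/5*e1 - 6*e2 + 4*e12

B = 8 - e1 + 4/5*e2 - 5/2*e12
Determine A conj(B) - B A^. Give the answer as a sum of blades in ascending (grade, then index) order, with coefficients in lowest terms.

first term: 3 + 21/10*e1 - 471/10*e2 + 3531/100*e12
second term: -17 + 43/10*e1 + 391/10*e2 + 2869/100*e12
Answer: 20 - 11/5*e1 - 431/5*e2 + 331/50*e12


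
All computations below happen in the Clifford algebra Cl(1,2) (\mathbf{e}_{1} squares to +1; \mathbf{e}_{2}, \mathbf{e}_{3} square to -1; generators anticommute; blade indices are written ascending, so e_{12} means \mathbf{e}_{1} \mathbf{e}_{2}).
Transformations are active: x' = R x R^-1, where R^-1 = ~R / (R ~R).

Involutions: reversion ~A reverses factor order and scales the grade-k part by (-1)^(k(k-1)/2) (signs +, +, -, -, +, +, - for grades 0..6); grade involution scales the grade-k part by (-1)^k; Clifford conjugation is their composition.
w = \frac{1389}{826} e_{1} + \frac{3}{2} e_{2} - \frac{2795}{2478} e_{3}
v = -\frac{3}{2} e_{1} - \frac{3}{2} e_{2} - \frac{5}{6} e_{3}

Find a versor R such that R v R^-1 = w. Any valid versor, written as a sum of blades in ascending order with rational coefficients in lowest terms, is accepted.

Since q(v) = q(w) = -\frac{25}{36}, the sum R = v + w = \frac{75}{413} e_{1} - \frac{810}{413} e_{3} does the job whenever invertible.
Answer: \frac{75}{413} e_{1} - \frac{810}{413} e_{3}


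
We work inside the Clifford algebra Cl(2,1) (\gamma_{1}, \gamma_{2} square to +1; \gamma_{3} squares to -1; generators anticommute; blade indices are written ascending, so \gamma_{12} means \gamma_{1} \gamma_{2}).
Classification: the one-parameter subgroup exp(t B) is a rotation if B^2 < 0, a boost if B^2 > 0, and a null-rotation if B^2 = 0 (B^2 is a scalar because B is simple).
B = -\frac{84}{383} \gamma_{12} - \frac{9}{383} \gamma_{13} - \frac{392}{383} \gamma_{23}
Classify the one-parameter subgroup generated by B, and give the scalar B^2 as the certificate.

B^2 term by term: the squares give (-\frac{84}{383})^2*(\gamma_{12})^2 + (-\frac{9}{383})^2*(\gamma_{13})^2 + (-\frac{392}{383})^2*(\gamma_{23})^2 = \frac{7056}{146689}*(-1) + \frac{81}{146689}*(+1) + \frac{153664}{146689}*(+1) = 1 (each basis 2-blade squares to minus the product of its generators' squares); cross terms between blades sharing an index anticommute and cancel. So B^2 = 1.
Answer: boost, certificate B^2 = 1. Key observation: B^2 = 1 is a conjugation invariant, so its sign decides the class regardless of the surface form of B.


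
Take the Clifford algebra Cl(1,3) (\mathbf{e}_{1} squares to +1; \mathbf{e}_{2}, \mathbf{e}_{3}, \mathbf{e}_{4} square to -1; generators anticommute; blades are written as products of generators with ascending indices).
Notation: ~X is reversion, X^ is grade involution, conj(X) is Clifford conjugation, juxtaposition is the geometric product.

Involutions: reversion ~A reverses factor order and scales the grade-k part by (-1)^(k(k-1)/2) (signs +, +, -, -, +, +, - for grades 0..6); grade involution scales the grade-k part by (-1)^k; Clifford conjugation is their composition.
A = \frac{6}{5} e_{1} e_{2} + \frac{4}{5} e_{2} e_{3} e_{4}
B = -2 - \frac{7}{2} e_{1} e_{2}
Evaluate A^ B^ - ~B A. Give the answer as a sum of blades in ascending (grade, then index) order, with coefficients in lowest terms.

first term: -\frac{21}{5} - \frac{12}{5} e_{1} e_{2} + \frac{14}{5} e_{1} e_{3} e_{4} + \frac{8}{5} e_{2} e_{3} e_{4}
second term: \frac{21}{5} - \frac{12}{5} e_{1} e_{2} - \frac{14}{5} e_{1} e_{3} e_{4} - \frac{8}{5} e_{2} e_{3} e_{4}
Answer: -\frac{42}{5} + \frac{28}{5} e_{1} e_{3} e_{4} + \frac{16}{5} e_{2} e_{3} e_{4}


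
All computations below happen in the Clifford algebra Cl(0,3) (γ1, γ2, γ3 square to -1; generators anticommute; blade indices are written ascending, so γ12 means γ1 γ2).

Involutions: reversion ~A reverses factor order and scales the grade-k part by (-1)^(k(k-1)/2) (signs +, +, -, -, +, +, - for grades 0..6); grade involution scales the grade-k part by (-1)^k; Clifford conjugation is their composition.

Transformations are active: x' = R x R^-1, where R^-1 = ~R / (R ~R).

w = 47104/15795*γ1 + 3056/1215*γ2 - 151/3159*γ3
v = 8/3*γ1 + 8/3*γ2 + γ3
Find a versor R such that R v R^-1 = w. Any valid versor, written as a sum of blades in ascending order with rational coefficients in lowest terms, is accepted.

Construction: equal norms (both -137/9) license R = v + w = 89224/15795*γ1 + 6296/1215*γ2 + 3008/3159*γ3 — nothing changes along that direction, while (v - w)/2 changes sign, so v maps onto w.
Answer: 89224/15795*γ1 + 6296/1215*γ2 + 3008/3159*γ3


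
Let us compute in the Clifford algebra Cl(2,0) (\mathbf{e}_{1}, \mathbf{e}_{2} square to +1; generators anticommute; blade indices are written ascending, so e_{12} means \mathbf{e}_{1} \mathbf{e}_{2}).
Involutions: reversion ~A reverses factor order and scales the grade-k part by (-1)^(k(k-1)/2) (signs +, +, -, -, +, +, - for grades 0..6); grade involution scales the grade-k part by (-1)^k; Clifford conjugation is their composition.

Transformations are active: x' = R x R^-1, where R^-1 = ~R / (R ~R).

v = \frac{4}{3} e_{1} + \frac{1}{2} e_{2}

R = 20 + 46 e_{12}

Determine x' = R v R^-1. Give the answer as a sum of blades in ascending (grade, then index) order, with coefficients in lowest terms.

~R = 20 - 46 e_{12}, and R ~R = 2516, so R^-1 = ~R / (2516).
R v = \frac{149}{3} e_{1} - \frac{154}{3} e_{2}
Answer: -\frac{342}{629} e_{1} - \frac{4967}{3774} e_{2}


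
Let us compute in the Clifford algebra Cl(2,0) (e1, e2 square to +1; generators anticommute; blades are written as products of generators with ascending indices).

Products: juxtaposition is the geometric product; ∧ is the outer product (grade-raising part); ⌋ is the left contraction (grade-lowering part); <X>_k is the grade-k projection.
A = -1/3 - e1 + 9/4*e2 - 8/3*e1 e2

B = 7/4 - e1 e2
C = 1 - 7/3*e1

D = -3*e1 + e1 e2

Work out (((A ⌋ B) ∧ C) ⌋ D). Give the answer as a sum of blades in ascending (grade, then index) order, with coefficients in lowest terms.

step 1: -13/4 + 9/4*e1 + e2 + 1/3*e1 e2
step 2: -13/4 + 59/6*e1 + e2 + 8/3*e1 e2
step 3: -193/6 + 35/4*e1 + 59/6*e2 - 13/4*e1 e2
Answer: -193/6 + 35/4*e1 + 59/6*e2 - 13/4*e1 e2


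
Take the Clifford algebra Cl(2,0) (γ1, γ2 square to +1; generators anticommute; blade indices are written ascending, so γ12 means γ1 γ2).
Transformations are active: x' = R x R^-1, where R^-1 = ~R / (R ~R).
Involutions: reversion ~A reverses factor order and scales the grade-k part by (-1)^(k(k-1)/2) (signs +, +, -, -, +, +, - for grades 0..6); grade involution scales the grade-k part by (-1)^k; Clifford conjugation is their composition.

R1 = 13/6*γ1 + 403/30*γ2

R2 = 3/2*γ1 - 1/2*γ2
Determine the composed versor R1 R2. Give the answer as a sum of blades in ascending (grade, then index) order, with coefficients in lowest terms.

Distribute over the terms of R1 (each basis-blade product reordered to ascending indices, repeated generators contracted through their squares):
(13/6*γ1) R2 = 13/4 - 13/12*γ12
(403/30*γ2) R2 = -403/60 - 403/20*γ12
Summing the partial products and collecting blades:
Answer: -52/15 - 637/30*γ12


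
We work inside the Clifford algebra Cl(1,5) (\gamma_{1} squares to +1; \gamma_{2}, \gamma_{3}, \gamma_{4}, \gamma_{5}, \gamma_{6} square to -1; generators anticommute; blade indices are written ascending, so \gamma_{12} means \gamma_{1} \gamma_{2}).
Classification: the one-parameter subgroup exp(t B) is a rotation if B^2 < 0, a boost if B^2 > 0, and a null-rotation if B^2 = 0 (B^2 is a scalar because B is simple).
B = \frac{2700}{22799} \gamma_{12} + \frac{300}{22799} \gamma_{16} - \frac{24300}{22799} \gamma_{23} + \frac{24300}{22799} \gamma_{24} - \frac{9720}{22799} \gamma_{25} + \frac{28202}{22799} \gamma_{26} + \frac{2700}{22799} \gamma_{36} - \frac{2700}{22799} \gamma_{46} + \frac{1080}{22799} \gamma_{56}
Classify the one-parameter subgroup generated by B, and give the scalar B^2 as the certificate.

B^2 term by term: the squares give (\frac{2700}{22799})^2*(\gamma_{12})^2 + (\frac{300}{22799})^2*(\gamma_{16})^2 + (-\frac{24300}{22799})^2*(\gamma_{23})^2 + (\frac{24300}{22799})^2*(\gamma_{24})^2 + (-\frac{9720}{22799})^2*(\gamma_{25})^2 + (\frac{28202}{22799})^2*(\gamma_{26})^2 + (\frac{2700}{22799})^2*(\gamma_{36})^2 + (-\frac{2700}{22799})^2*(\gamma_{46})^2 + (\frac{1080}{22799})^2*(\gamma_{56})^2 = \frac{7290000}{519794401}*(+1) + \frac{90000}{519794401}*(+1) + \frac{590490000}{519794401}*(-1) + \frac{590490000}{519794401}*(-1) + \frac{94478400}{519794401}*(-1) + \frac{795352804}{519794401}*(-1) + \frac{7290000}{519794401}*(-1) + \frac{7290000}{519794401}*(-1) + \frac{1166400}{519794401}*(-1) = -4 (each basis 2-blade squares to minus the product of its generators' squares); cross terms between blades sharing an index anticommute and cancel; the commuting (index-disjoint) pairs give grade-4 terms 2*c*c'*(blade product), which cancel blade by blade — \gamma_{1236}: \frac{14580000}{519794401} - \frac{14580000}{519794401} = 0; \gamma_{1246}: -\frac{14580000}{519794401} + \frac{14580000}{519794401} = 0; \gamma_{1256}: \frac{5832000}{519794401} - \frac{5832000}{519794401} = 0; \gamma_{2346}: \frac{131220000}{519794401} - \frac{131220000}{519794401} = 0; \gamma_{2356}: -\frac{52488000}{519794401} + \frac{52488000}{519794401} = 0; \gamma_{2456}: \frac{52488000}{519794401} - \frac{52488000}{519794401} = 0 — confirming B is simple. So B^2 = -4.
Answer: rotation, certificate B^2 = -4. The scalar -4 is the complete invariant here: its sign names the subgroup type.


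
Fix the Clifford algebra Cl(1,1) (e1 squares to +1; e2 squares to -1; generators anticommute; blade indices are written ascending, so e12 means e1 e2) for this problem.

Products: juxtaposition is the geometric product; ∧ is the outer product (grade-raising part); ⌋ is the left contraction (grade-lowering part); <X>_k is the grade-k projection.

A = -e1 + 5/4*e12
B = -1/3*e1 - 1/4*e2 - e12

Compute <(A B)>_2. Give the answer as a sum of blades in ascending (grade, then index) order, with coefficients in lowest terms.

step 1: -11/12 + 5/16*e1 + 17/12*e2 + 1/4*e12
step 2: 1/4*e12
Answer: 1/4*e12


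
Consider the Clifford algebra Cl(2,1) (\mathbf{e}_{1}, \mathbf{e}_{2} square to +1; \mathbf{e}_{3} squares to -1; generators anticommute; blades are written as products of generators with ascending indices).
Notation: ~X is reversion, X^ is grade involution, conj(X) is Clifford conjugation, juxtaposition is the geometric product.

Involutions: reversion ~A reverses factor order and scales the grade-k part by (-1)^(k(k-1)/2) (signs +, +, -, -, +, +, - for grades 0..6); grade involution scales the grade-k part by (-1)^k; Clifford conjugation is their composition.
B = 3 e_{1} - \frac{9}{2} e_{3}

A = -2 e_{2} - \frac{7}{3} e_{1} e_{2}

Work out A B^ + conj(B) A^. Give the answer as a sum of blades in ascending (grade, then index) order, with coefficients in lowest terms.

first term: -7 e_{2} - 6 e_{1} e_{2} - 9 e_{2} e_{3} - \frac{21}{2} e_{1} e_{2} e_{3}
second term: 7 e_{2} - 6 e_{1} e_{2} - 9 e_{2} e_{3} - \frac{21}{2} e_{1} e_{2} e_{3}
Answer: -12 e_{1} e_{2} - 18 e_{2} e_{3} - 21 e_{1} e_{2} e_{3}


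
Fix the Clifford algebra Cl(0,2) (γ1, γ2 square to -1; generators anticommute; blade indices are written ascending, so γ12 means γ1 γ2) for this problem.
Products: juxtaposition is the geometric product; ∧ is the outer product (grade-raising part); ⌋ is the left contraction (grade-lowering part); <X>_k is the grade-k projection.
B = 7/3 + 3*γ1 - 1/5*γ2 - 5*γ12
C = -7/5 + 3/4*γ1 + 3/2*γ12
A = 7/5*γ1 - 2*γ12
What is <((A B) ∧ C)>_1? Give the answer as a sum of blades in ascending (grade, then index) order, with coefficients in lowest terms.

step 1: -71/5 + 43/15*γ1 + γ2 - 371/75*γ12
step 2: 497/25 - 4399/300*γ1 - 7/5*γ2 - 22687/1500*γ12
step 3: -4399/300*γ1 - 7/5*γ2
Answer: -4399/300*γ1 - 7/5*γ2


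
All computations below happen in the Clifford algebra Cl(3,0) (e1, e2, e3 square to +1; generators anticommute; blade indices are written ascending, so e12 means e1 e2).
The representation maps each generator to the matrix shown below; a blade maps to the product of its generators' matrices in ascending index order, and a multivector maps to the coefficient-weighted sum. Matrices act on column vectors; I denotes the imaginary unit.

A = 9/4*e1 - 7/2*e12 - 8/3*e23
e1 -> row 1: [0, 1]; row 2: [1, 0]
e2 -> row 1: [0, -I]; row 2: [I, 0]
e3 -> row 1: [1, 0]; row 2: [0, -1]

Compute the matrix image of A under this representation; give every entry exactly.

Bivector images (products of the table entries): rho(e12) = rho(e1)rho(e2) = row 1: [I, 0]; row 2: [0, -I]; rho(e23) = rho(e2)rho(e3) = row 1: [0, I]; row 2: [I, 0].
M = (9/4)*rho(e1) + (-7/2)*rho(e12) + (-8/3)*rho(e23), summed entrywise:
Answer: row 1: [-7*I/2, 9/4 - 8*I/3]; row 2: [9/4 - 8*I/3, 7*I/2]


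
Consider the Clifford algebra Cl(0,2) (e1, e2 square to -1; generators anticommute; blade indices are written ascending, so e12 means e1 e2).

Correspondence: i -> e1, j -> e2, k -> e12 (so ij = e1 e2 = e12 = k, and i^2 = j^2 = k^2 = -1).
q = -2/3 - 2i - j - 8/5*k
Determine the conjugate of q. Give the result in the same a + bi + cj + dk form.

In blades: q = -2/3 - 2*e1 - e2 - 8/5*e12.
Conjugation here is Clifford conjugation: the scalar is fixed and the grade-1 and grade-2 blades all flip sign, giving -2/3 + 2*e1 + e2 + 8/5*e12; translating back:
Answer: -2/3 + 2i + j + 8/5*k


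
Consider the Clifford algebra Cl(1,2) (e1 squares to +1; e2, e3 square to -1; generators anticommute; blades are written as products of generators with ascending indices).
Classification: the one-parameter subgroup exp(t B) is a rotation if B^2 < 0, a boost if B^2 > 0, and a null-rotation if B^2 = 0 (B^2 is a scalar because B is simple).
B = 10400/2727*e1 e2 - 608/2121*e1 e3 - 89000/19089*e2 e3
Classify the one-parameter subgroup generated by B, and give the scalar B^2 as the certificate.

B^2 term by term: the squares give (10400/2727)^2*(e1 e2)^2 + (-608/2121)^2*(e1 e3)^2 + (-89000/19089)^2*(e2 e3)^2 = 108160000/7436529*(+1) + 369664/4498641*(+1) + 7921000000/364389921*(-1) = -64/9 (each basis 2-blade squares to minus the product of its generators' squares); cross terms between blades sharing an index anticommute and cancel. So B^2 = -64/9.
Answer: rotation, certificate B^2 = -64/9. Because -64/9 is invariant under every versor sandwich, the classification follows from its sign alone.
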